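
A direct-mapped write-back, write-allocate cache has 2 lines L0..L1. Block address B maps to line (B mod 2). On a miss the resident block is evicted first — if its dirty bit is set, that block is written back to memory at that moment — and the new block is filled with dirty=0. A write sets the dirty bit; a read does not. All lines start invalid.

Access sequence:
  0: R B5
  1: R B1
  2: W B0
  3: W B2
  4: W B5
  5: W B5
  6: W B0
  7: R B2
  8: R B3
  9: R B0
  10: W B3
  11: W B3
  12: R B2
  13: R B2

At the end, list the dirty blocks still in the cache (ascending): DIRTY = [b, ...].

0: R B5 -> L1 miss  d=-]
1: R B1 -> L1 miss  d=-]
2: W B0 -> L0 miss  d=D]
3: W B2 -> L0 miss wb->B0  d=D]
4: W B5 -> L1 miss  d=D]
5: W B5 -> L1 hit  d=D]
6: W B0 -> L0 miss wb->B2  d=D]
7: R B2 -> L0 miss wb->B0  d=-]
8: R B3 -> L1 miss wb->B5  d=-]
9: R B0 -> L0 miss  d=-]
10: W B3 -> L1 hit  d=D]
11: W B3 -> L1 hit  d=D]
12: R B2 -> L0 miss  d=-]
13: R B2 -> L0 hit  d=-]

DIRTY = [3]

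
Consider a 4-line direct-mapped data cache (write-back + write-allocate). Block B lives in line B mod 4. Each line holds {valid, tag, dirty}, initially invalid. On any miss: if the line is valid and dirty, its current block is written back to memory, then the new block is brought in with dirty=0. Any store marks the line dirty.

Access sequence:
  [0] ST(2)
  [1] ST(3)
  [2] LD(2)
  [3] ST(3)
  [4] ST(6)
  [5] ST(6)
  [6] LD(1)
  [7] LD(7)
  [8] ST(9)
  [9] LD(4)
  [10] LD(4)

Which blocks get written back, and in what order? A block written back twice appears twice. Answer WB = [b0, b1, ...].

0: W B2 → L2 miss [D]
1: W B3 → L3 miss [D]
2: R B2 → L2 hit [D]
3: W B3 → L3 hit [D]
4: W B6 → L2 miss wb→B2 [D]
5: W B6 → L2 hit [D]
6: R B1 → L1 miss [-]
7: R B7 → L3 miss wb→B3 [-]
8: W B9 → L1 miss [D]
9: R B4 → L0 miss [-]
10: R B4 → L0 hit [-]

WB = [2, 3]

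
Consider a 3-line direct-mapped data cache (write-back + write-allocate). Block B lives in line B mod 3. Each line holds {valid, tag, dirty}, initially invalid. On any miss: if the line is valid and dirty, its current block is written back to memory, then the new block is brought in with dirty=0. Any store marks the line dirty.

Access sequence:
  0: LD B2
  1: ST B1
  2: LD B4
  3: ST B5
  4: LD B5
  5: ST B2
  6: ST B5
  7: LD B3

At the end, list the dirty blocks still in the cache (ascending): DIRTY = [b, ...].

DIRTY = [5]

0: R B2 -> L2 miss  d=-]
1: W B1 -> L1 miss  d=D]
2: R B4 -> L1 miss wb->B1  d=-]
3: W B5 -> L2 miss  d=D]
4: R B5 -> L2 hit  d=D]
5: W B2 -> L2 miss wb->B5  d=D]
6: W B5 -> L2 miss wb->B2  d=D]
7: R B3 -> L0 miss  d=-]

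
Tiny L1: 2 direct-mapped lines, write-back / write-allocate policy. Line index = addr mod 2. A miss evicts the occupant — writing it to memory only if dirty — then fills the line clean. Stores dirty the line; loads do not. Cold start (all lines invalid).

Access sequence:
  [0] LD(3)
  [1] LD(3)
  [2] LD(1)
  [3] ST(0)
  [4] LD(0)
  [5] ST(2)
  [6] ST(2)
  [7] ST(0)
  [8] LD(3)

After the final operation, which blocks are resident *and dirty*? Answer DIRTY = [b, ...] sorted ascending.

DIRTY = [0]

  0 | R B3 → L1 miss [-]
  1 | R B3 → L1 hit [-]
  2 | R B1 → L1 miss [-]
  3 | W B0 → L0 miss [D]
  4 | R B0 → L0 hit [D]
  5 | W B2 → L0 miss wb→B0 [D]
  6 | W B2 → L0 hit [D]
  7 | W B0 → L0 miss wb→B2 [D]
  8 | R B3 → L1 miss [-]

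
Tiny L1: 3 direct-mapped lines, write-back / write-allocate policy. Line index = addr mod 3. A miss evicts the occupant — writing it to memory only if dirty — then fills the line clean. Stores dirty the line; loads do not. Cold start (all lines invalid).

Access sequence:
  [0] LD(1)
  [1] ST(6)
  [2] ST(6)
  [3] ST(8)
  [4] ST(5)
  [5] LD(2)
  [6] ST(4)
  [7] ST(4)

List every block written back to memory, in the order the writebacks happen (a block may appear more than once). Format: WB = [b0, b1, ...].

WB = [8, 5]

  0 | R B1 → L1 miss [-]
  1 | W B6 → L0 miss [D]
  2 | W B6 → L0 hit [D]
  3 | W B8 → L2 miss [D]
  4 | W B5 → L2 miss wb→B8 [D]
  5 | R B2 → L2 miss wb→B5 [-]
  6 | W B4 → L1 miss [D]
  7 | W B4 → L1 hit [D]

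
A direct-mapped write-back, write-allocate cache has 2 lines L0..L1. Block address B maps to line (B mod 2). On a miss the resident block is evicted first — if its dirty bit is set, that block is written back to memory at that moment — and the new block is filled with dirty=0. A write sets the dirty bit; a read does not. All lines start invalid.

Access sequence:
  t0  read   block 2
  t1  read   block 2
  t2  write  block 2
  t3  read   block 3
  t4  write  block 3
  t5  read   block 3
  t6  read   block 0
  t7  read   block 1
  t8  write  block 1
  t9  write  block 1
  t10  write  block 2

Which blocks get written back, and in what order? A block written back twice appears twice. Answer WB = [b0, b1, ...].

  0 | R B2 → L0 miss [-]
  1 | R B2 → L0 hit [-]
  2 | W B2 → L0 hit [D]
  3 | R B3 → L1 miss [-]
  4 | W B3 → L1 hit [D]
  5 | R B3 → L1 hit [D]
  6 | R B0 → L0 miss wb→B2 [-]
  7 | R B1 → L1 miss wb→B3 [-]
  8 | W B1 → L1 hit [D]
  9 | W B1 → L1 hit [D]
  10 | W B2 → L0 miss [D]

WB = [2, 3]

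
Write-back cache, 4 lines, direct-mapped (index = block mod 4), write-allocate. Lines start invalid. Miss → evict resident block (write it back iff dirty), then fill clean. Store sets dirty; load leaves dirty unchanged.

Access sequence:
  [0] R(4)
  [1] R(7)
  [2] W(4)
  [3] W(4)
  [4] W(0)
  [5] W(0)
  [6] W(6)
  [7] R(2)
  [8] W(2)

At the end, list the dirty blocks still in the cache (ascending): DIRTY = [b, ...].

DIRTY = [0, 2]

0: R B4 -> L0 miss  d=-]
1: R B7 -> L3 miss  d=-]
2: W B4 -> L0 hit  d=D]
3: W B4 -> L0 hit  d=D]
4: W B0 -> L0 miss wb->B4  d=D]
5: W B0 -> L0 hit  d=D]
6: W B6 -> L2 miss  d=D]
7: R B2 -> L2 miss wb->B6  d=-]
8: W B2 -> L2 hit  d=D]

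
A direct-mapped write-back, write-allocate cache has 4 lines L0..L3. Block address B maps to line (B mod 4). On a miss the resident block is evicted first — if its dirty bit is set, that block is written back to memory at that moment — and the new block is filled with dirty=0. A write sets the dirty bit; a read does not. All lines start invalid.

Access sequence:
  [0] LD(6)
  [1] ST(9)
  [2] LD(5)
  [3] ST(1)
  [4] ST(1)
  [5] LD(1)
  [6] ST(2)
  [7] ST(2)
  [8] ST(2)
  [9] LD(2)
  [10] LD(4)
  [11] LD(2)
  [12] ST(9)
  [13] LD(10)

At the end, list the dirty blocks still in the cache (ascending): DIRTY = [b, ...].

DIRTY = [9]

0: R B6 → L2 miss [-]
1: W B9 → L1 miss [D]
2: R B5 → L1 miss wb→B9 [-]
3: W B1 → L1 miss [D]
4: W B1 → L1 hit [D]
5: R B1 → L1 hit [D]
6: W B2 → L2 miss [D]
7: W B2 → L2 hit [D]
8: W B2 → L2 hit [D]
9: R B2 → L2 hit [D]
10: R B4 → L0 miss [-]
11: R B2 → L2 hit [D]
12: W B9 → L1 miss wb→B1 [D]
13: R B10 → L2 miss wb→B2 [-]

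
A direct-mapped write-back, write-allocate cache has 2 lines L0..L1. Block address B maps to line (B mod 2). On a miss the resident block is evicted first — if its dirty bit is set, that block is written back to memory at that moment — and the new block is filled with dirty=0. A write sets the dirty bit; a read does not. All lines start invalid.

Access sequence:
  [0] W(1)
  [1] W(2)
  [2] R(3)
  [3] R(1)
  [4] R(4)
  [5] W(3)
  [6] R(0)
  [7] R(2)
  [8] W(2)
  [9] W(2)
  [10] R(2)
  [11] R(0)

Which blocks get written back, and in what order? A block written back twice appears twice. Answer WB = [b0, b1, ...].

0: W B1 → L1 miss [D]
1: W B2 → L0 miss [D]
2: R B3 → L1 miss wb→B1 [-]
3: R B1 → L1 miss [-]
4: R B4 → L0 miss wb→B2 [-]
5: W B3 → L1 miss [D]
6: R B0 → L0 miss [-]
7: R B2 → L0 miss [-]
8: W B2 → L0 hit [D]
9: W B2 → L0 hit [D]
10: R B2 → L0 hit [D]
11: R B0 → L0 miss wb→B2 [-]

WB = [1, 2, 2]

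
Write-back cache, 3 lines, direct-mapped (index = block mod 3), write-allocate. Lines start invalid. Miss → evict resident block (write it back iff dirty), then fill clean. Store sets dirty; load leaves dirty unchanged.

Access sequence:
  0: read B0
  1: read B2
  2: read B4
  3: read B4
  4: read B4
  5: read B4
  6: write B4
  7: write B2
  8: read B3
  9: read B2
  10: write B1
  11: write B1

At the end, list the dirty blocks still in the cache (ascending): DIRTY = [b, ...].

DIRTY = [1, 2]

0: R B0 -> L0 miss  d=-]
1: R B2 -> L2 miss  d=-]
2: R B4 -> L1 miss  d=-]
3: R B4 -> L1 hit  d=-]
4: R B4 -> L1 hit  d=-]
5: R B4 -> L1 hit  d=-]
6: W B4 -> L1 hit  d=D]
7: W B2 -> L2 hit  d=D]
8: R B3 -> L0 miss  d=-]
9: R B2 -> L2 hit  d=D]
10: W B1 -> L1 miss wb->B4  d=D]
11: W B1 -> L1 hit  d=D]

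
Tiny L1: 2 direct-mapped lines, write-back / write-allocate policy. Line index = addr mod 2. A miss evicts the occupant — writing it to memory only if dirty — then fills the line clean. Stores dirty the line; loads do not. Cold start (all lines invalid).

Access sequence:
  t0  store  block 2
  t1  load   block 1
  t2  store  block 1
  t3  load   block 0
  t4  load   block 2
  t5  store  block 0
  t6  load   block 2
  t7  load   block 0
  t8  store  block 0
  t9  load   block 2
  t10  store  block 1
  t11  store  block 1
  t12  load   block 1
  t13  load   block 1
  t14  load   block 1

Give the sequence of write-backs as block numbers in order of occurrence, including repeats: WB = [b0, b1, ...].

0: W B2 → L0 miss [D]
1: R B1 → L1 miss [-]
2: W B1 → L1 hit [D]
3: R B0 → L0 miss wb→B2 [-]
4: R B2 → L0 miss [-]
5: W B0 → L0 miss [D]
6: R B2 → L0 miss wb→B0 [-]
7: R B0 → L0 miss [-]
8: W B0 → L0 hit [D]
9: R B2 → L0 miss wb→B0 [-]
10: W B1 → L1 hit [D]
11: W B1 → L1 hit [D]
12: R B1 → L1 hit [D]
13: R B1 → L1 hit [D]
14: R B1 → L1 hit [D]

WB = [2, 0, 0]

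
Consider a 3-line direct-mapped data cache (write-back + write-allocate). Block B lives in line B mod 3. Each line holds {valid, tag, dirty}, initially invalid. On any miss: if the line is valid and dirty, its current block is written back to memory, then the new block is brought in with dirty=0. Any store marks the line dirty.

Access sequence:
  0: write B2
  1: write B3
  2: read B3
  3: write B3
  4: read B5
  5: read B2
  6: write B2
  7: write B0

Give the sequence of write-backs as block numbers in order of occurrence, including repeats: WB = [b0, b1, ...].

WB = [2, 3]

0: W B2 -> L2 miss  d=D]
1: W B3 -> L0 miss  d=D]
2: R B3 -> L0 hit  d=D]
3: W B3 -> L0 hit  d=D]
4: R B5 -> L2 miss wb->B2  d=-]
5: R B2 -> L2 miss  d=-]
6: W B2 -> L2 hit  d=D]
7: W B0 -> L0 miss wb->B3  d=D]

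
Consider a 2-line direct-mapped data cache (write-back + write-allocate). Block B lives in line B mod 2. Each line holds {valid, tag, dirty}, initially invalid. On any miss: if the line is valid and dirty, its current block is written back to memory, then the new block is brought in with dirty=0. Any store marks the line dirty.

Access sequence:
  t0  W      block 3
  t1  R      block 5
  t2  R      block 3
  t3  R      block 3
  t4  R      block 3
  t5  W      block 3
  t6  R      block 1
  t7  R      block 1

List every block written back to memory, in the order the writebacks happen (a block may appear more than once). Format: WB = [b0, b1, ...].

0: W B3 → L1 miss [D]
1: R B5 → L1 miss wb→B3 [-]
2: R B3 → L1 miss [-]
3: R B3 → L1 hit [-]
4: R B3 → L1 hit [-]
5: W B3 → L1 hit [D]
6: R B1 → L1 miss wb→B3 [-]
7: R B1 → L1 hit [-]

WB = [3, 3]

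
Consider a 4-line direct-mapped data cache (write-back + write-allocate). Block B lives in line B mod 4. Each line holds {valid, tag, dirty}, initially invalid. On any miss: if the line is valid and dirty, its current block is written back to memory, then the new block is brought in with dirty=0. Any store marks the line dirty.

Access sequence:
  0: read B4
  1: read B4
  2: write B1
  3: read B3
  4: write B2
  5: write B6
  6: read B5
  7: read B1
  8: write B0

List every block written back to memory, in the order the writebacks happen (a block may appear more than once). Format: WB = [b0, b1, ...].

  0 | R B4 → L0 miss [-]
  1 | R B4 → L0 hit [-]
  2 | W B1 → L1 miss [D]
  3 | R B3 → L3 miss [-]
  4 | W B2 → L2 miss [D]
  5 | W B6 → L2 miss wb→B2 [D]
  6 | R B5 → L1 miss wb→B1 [-]
  7 | R B1 → L1 miss [-]
  8 | W B0 → L0 miss [D]

WB = [2, 1]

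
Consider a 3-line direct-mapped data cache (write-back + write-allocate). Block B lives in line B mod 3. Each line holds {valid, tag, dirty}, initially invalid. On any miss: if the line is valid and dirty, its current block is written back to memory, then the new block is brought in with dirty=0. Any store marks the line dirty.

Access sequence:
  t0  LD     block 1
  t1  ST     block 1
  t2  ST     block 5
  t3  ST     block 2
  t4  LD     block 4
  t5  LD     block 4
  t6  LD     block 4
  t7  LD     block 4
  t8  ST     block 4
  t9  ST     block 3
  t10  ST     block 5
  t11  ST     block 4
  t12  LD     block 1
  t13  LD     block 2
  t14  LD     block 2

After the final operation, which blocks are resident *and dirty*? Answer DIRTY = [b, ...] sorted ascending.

DIRTY = [3]

  0 | R B1 → L1 miss [-]
  1 | W B1 → L1 hit [D]
  2 | W B5 → L2 miss [D]
  3 | W B2 → L2 miss wb→B5 [D]
  4 | R B4 → L1 miss wb→B1 [-]
  5 | R B4 → L1 hit [-]
  6 | R B4 → L1 hit [-]
  7 | R B4 → L1 hit [-]
  8 | W B4 → L1 hit [D]
  9 | W B3 → L0 miss [D]
  10 | W B5 → L2 miss wb→B2 [D]
  11 | W B4 → L1 hit [D]
  12 | R B1 → L1 miss wb→B4 [-]
  13 | R B2 → L2 miss wb→B5 [-]
  14 | R B2 → L2 hit [-]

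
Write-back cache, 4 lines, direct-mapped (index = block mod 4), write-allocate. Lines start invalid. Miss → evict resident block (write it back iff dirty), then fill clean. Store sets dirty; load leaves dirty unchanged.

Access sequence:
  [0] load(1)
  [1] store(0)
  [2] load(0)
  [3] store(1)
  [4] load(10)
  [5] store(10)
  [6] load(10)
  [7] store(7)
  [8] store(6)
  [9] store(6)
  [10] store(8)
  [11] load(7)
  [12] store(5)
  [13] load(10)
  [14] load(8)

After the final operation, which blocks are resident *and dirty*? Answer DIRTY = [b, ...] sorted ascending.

  0 | R B1 → L1 miss [-]
  1 | W B0 → L0 miss [D]
  2 | R B0 → L0 hit [D]
  3 | W B1 → L1 hit [D]
  4 | R B10 → L2 miss [-]
  5 | W B10 → L2 hit [D]
  6 | R B10 → L2 hit [D]
  7 | W B7 → L3 miss [D]
  8 | W B6 → L2 miss wb→B10 [D]
  9 | W B6 → L2 hit [D]
  10 | W B8 → L0 miss wb→B0 [D]
  11 | R B7 → L3 hit [D]
  12 | W B5 → L1 miss wb→B1 [D]
  13 | R B10 → L2 miss wb→B6 [-]
  14 | R B8 → L0 hit [D]

DIRTY = [5, 7, 8]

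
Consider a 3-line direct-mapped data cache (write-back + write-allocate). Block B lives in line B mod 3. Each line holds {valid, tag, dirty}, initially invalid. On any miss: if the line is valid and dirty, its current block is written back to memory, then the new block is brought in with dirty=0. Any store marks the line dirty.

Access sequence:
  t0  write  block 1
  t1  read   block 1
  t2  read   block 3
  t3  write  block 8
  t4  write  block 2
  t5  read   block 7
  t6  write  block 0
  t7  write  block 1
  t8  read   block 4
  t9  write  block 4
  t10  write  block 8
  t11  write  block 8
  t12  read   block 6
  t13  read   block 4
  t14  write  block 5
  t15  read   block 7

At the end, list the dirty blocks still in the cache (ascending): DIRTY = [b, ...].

DIRTY = [5]

0: W B1 -> L1 miss  d=D]
1: R B1 -> L1 hit  d=D]
2: R B3 -> L0 miss  d=-]
3: W B8 -> L2 miss  d=D]
4: W B2 -> L2 miss wb->B8  d=D]
5: R B7 -> L1 miss wb->B1  d=-]
6: W B0 -> L0 miss  d=D]
7: W B1 -> L1 miss  d=D]
8: R B4 -> L1 miss wb->B1  d=-]
9: W B4 -> L1 hit  d=D]
10: W B8 -> L2 miss wb->B2  d=D]
11: W B8 -> L2 hit  d=D]
12: R B6 -> L0 miss wb->B0  d=-]
13: R B4 -> L1 hit  d=D]
14: W B5 -> L2 miss wb->B8  d=D]
15: R B7 -> L1 miss wb->B4  d=-]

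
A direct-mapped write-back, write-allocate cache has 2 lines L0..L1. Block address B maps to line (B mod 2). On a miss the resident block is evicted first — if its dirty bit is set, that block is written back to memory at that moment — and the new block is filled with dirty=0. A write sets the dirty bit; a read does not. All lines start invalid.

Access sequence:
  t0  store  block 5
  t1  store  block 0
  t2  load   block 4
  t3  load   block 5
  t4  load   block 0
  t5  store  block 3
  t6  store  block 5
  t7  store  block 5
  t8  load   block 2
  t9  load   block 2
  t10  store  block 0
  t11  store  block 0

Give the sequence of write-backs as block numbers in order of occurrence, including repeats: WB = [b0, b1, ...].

0: W B5 -> L1 miss  d=D]
1: W B0 -> L0 miss  d=D]
2: R B4 -> L0 miss wb->B0  d=-]
3: R B5 -> L1 hit  d=D]
4: R B0 -> L0 miss  d=-]
5: W B3 -> L1 miss wb->B5  d=D]
6: W B5 -> L1 miss wb->B3  d=D]
7: W B5 -> L1 hit  d=D]
8: R B2 -> L0 miss  d=-]
9: R B2 -> L0 hit  d=-]
10: W B0 -> L0 miss  d=D]
11: W B0 -> L0 hit  d=D]

WB = [0, 5, 3]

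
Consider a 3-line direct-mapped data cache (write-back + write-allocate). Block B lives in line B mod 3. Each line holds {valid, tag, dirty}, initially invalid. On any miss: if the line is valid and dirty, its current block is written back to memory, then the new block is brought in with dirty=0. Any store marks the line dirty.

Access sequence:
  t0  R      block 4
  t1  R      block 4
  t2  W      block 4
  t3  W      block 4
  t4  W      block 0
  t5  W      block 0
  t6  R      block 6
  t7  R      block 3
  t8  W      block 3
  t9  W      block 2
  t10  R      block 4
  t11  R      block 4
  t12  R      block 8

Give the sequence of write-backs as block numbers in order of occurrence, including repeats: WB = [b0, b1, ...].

WB = [0, 2]

0: R B4 -> L1 miss  d=-]
1: R B4 -> L1 hit  d=-]
2: W B4 -> L1 hit  d=D]
3: W B4 -> L1 hit  d=D]
4: W B0 -> L0 miss  d=D]
5: W B0 -> L0 hit  d=D]
6: R B6 -> L0 miss wb->B0  d=-]
7: R B3 -> L0 miss  d=-]
8: W B3 -> L0 hit  d=D]
9: W B2 -> L2 miss  d=D]
10: R B4 -> L1 hit  d=D]
11: R B4 -> L1 hit  d=D]
12: R B8 -> L2 miss wb->B2  d=-]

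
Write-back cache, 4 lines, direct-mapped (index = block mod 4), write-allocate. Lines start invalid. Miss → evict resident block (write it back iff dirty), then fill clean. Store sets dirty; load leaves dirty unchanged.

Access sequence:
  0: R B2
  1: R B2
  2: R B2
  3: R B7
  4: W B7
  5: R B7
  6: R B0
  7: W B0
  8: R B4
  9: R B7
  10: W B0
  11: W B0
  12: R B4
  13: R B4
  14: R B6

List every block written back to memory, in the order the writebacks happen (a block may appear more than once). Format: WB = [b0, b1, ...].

WB = [0, 0]

0: R B2 -> L2 miss  d=-]
1: R B2 -> L2 hit  d=-]
2: R B2 -> L2 hit  d=-]
3: R B7 -> L3 miss  d=-]
4: W B7 -> L3 hit  d=D]
5: R B7 -> L3 hit  d=D]
6: R B0 -> L0 miss  d=-]
7: W B0 -> L0 hit  d=D]
8: R B4 -> L0 miss wb->B0  d=-]
9: R B7 -> L3 hit  d=D]
10: W B0 -> L0 miss  d=D]
11: W B0 -> L0 hit  d=D]
12: R B4 -> L0 miss wb->B0  d=-]
13: R B4 -> L0 hit  d=-]
14: R B6 -> L2 miss  d=-]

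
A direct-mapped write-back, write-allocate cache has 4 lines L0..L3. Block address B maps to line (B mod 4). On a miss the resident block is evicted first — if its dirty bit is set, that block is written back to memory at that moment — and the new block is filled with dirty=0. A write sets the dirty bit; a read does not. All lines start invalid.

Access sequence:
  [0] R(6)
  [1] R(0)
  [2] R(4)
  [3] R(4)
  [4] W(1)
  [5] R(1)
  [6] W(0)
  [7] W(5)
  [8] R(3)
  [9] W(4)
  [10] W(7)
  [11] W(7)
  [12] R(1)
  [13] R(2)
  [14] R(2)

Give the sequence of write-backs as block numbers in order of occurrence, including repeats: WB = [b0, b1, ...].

  0 | R B6 → L2 miss [-]
  1 | R B0 → L0 miss [-]
  2 | R B4 → L0 miss [-]
  3 | R B4 → L0 hit [-]
  4 | W B1 → L1 miss [D]
  5 | R B1 → L1 hit [D]
  6 | W B0 → L0 miss [D]
  7 | W B5 → L1 miss wb→B1 [D]
  8 | R B3 → L3 miss [-]
  9 | W B4 → L0 miss wb→B0 [D]
  10 | W B7 → L3 miss [D]
  11 | W B7 → L3 hit [D]
  12 | R B1 → L1 miss wb→B5 [-]
  13 | R B2 → L2 miss [-]
  14 | R B2 → L2 hit [-]

WB = [1, 0, 5]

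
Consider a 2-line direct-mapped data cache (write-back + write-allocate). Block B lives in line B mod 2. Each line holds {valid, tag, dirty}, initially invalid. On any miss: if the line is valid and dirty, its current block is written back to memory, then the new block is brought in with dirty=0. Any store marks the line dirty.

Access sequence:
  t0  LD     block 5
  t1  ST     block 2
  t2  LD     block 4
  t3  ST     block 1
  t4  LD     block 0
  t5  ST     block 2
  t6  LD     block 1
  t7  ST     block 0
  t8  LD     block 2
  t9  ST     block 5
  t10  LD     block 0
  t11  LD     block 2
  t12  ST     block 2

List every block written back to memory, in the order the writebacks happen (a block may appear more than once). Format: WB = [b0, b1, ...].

0: R B5 → L1 miss [-]
1: W B2 → L0 miss [D]
2: R B4 → L0 miss wb→B2 [-]
3: W B1 → L1 miss [D]
4: R B0 → L0 miss [-]
5: W B2 → L0 miss [D]
6: R B1 → L1 hit [D]
7: W B0 → L0 miss wb→B2 [D]
8: R B2 → L0 miss wb→B0 [-]
9: W B5 → L1 miss wb→B1 [D]
10: R B0 → L0 miss [-]
11: R B2 → L0 miss [-]
12: W B2 → L0 hit [D]

WB = [2, 2, 0, 1]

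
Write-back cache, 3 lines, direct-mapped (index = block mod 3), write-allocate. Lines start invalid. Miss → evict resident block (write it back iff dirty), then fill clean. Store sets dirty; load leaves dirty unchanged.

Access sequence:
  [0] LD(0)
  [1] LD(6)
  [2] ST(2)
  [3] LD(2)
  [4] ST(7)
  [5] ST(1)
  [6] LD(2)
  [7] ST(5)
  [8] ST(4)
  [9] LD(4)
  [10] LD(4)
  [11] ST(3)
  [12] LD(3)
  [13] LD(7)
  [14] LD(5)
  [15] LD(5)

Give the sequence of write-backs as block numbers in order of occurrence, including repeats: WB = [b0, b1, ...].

WB = [7, 2, 1, 4]

0: R B0 -> L0 miss  d=-]
1: R B6 -> L0 miss  d=-]
2: W B2 -> L2 miss  d=D]
3: R B2 -> L2 hit  d=D]
4: W B7 -> L1 miss  d=D]
5: W B1 -> L1 miss wb->B7  d=D]
6: R B2 -> L2 hit  d=D]
7: W B5 -> L2 miss wb->B2  d=D]
8: W B4 -> L1 miss wb->B1  d=D]
9: R B4 -> L1 hit  d=D]
10: R B4 -> L1 hit  d=D]
11: W B3 -> L0 miss  d=D]
12: R B3 -> L0 hit  d=D]
13: R B7 -> L1 miss wb->B4  d=-]
14: R B5 -> L2 hit  d=D]
15: R B5 -> L2 hit  d=D]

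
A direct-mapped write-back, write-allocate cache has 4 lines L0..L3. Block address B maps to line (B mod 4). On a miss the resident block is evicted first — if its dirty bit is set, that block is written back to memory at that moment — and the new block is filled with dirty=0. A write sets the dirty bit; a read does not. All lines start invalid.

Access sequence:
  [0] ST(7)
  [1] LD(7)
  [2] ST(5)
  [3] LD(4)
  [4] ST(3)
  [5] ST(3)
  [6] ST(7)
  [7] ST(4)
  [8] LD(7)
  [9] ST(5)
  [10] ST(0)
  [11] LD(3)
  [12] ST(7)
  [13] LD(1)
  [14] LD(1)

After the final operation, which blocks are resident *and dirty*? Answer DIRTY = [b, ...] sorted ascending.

DIRTY = [0, 7]

0: W B7 -> L3 miss  d=D]
1: R B7 -> L3 hit  d=D]
2: W B5 -> L1 miss  d=D]
3: R B4 -> L0 miss  d=-]
4: W B3 -> L3 miss wb->B7  d=D]
5: W B3 -> L3 hit  d=D]
6: W B7 -> L3 miss wb->B3  d=D]
7: W B4 -> L0 hit  d=D]
8: R B7 -> L3 hit  d=D]
9: W B5 -> L1 hit  d=D]
10: W B0 -> L0 miss wb->B4  d=D]
11: R B3 -> L3 miss wb->B7  d=-]
12: W B7 -> L3 miss  d=D]
13: R B1 -> L1 miss wb->B5  d=-]
14: R B1 -> L1 hit  d=-]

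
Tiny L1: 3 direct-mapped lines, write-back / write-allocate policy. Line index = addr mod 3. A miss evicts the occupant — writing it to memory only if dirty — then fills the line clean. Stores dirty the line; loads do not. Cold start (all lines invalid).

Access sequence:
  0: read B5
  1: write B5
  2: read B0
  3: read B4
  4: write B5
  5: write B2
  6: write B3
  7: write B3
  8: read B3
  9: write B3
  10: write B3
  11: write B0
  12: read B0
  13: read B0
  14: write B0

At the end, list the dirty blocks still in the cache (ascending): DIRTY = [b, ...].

DIRTY = [0, 2]

  0 | R B5 → L2 miss [-]
  1 | W B5 → L2 hit [D]
  2 | R B0 → L0 miss [-]
  3 | R B4 → L1 miss [-]
  4 | W B5 → L2 hit [D]
  5 | W B2 → L2 miss wb→B5 [D]
  6 | W B3 → L0 miss [D]
  7 | W B3 → L0 hit [D]
  8 | R B3 → L0 hit [D]
  9 | W B3 → L0 hit [D]
  10 | W B3 → L0 hit [D]
  11 | W B0 → L0 miss wb→B3 [D]
  12 | R B0 → L0 hit [D]
  13 | R B0 → L0 hit [D]
  14 | W B0 → L0 hit [D]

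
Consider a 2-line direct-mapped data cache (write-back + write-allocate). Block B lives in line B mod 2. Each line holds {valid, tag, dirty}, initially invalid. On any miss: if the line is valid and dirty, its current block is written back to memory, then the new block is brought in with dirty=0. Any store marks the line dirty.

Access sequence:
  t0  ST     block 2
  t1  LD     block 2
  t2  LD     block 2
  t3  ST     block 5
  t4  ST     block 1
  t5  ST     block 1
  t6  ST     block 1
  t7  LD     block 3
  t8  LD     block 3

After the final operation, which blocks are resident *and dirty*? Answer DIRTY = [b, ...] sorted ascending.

0: W B2 -> L0 miss  d=D]
1: R B2 -> L0 hit  d=D]
2: R B2 -> L0 hit  d=D]
3: W B5 -> L1 miss  d=D]
4: W B1 -> L1 miss wb->B5  d=D]
5: W B1 -> L1 hit  d=D]
6: W B1 -> L1 hit  d=D]
7: R B3 -> L1 miss wb->B1  d=-]
8: R B3 -> L1 hit  d=-]

DIRTY = [2]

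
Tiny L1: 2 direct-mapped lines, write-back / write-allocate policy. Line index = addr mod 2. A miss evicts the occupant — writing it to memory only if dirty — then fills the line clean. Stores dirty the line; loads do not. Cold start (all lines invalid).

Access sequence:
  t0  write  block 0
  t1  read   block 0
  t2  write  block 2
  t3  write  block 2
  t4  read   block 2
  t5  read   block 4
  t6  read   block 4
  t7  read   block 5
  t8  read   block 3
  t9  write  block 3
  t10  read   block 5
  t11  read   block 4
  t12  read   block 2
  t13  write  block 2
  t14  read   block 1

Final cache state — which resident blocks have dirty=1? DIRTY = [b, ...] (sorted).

  0 | W B0 → L0 miss [D]
  1 | R B0 → L0 hit [D]
  2 | W B2 → L0 miss wb→B0 [D]
  3 | W B2 → L0 hit [D]
  4 | R B2 → L0 hit [D]
  5 | R B4 → L0 miss wb→B2 [-]
  6 | R B4 → L0 hit [-]
  7 | R B5 → L1 miss [-]
  8 | R B3 → L1 miss [-]
  9 | W B3 → L1 hit [D]
  10 | R B5 → L1 miss wb→B3 [-]
  11 | R B4 → L0 hit [-]
  12 | R B2 → L0 miss [-]
  13 | W B2 → L0 hit [D]
  14 | R B1 → L1 miss [-]

DIRTY = [2]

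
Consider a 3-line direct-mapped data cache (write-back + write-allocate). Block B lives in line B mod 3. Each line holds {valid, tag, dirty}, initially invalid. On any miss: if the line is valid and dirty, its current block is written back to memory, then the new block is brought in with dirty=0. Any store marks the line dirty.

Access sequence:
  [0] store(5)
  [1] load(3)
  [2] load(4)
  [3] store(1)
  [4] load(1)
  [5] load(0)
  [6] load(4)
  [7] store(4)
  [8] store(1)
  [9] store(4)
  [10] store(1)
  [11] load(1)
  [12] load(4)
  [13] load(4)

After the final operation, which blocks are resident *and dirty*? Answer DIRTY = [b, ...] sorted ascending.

  0 | W B5 → L2 miss [D]
  1 | R B3 → L0 miss [-]
  2 | R B4 → L1 miss [-]
  3 | W B1 → L1 miss [D]
  4 | R B1 → L1 hit [D]
  5 | R B0 → L0 miss [-]
  6 | R B4 → L1 miss wb→B1 [-]
  7 | W B4 → L1 hit [D]
  8 | W B1 → L1 miss wb→B4 [D]
  9 | W B4 → L1 miss wb→B1 [D]
  10 | W B1 → L1 miss wb→B4 [D]
  11 | R B1 → L1 hit [D]
  12 | R B4 → L1 miss wb→B1 [-]
  13 | R B4 → L1 hit [-]

DIRTY = [5]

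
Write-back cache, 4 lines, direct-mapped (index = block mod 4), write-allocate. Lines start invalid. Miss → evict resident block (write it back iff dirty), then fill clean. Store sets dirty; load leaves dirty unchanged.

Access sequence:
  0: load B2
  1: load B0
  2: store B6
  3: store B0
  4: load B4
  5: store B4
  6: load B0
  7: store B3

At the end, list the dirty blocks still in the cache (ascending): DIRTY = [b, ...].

  0 | R B2 → L2 miss [-]
  1 | R B0 → L0 miss [-]
  2 | W B6 → L2 miss [D]
  3 | W B0 → L0 hit [D]
  4 | R B4 → L0 miss wb→B0 [-]
  5 | W B4 → L0 hit [D]
  6 | R B0 → L0 miss wb→B4 [-]
  7 | W B3 → L3 miss [D]

DIRTY = [3, 6]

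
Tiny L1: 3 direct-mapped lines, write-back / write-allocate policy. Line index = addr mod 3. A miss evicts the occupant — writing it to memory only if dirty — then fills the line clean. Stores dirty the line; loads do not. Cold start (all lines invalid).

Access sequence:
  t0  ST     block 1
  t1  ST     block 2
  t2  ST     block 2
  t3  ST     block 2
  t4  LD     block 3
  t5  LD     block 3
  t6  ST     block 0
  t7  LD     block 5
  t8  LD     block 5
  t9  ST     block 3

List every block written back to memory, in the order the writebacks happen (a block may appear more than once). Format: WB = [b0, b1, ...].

WB = [2, 0]

0: W B1 → L1 miss [D]
1: W B2 → L2 miss [D]
2: W B2 → L2 hit [D]
3: W B2 → L2 hit [D]
4: R B3 → L0 miss [-]
5: R B3 → L0 hit [-]
6: W B0 → L0 miss [D]
7: R B5 → L2 miss wb→B2 [-]
8: R B5 → L2 hit [-]
9: W B3 → L0 miss wb→B0 [D]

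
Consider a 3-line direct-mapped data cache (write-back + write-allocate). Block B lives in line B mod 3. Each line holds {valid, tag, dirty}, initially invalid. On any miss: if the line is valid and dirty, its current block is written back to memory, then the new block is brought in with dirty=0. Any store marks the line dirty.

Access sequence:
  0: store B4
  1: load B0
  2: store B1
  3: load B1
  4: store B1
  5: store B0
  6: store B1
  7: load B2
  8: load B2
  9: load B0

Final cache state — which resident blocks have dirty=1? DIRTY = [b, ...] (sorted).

  0 | W B4 → L1 miss [D]
  1 | R B0 → L0 miss [-]
  2 | W B1 → L1 miss wb→B4 [D]
  3 | R B1 → L1 hit [D]
  4 | W B1 → L1 hit [D]
  5 | W B0 → L0 hit [D]
  6 | W B1 → L1 hit [D]
  7 | R B2 → L2 miss [-]
  8 | R B2 → L2 hit [-]
  9 | R B0 → L0 hit [D]

DIRTY = [0, 1]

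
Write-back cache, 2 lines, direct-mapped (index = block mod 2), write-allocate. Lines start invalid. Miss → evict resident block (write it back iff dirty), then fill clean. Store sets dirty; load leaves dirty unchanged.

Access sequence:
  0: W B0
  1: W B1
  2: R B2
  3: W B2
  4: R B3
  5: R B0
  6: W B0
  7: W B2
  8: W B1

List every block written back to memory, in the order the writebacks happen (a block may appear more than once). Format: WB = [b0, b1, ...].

0: W B0 → L0 miss [D]
1: W B1 → L1 miss [D]
2: R B2 → L0 miss wb→B0 [-]
3: W B2 → L0 hit [D]
4: R B3 → L1 miss wb→B1 [-]
5: R B0 → L0 miss wb→B2 [-]
6: W B0 → L0 hit [D]
7: W B2 → L0 miss wb→B0 [D]
8: W B1 → L1 miss [D]

WB = [0, 1, 2, 0]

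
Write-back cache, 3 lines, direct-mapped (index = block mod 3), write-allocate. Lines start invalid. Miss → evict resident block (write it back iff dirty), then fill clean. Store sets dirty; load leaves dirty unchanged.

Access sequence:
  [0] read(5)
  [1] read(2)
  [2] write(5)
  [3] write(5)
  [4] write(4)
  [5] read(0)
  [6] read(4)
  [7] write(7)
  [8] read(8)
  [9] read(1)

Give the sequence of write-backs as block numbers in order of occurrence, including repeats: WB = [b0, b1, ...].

0: R B5 -> L2 miss  d=-]
1: R B2 -> L2 miss  d=-]
2: W B5 -> L2 miss  d=D]
3: W B5 -> L2 hit  d=D]
4: W B4 -> L1 miss  d=D]
5: R B0 -> L0 miss  d=-]
6: R B4 -> L1 hit  d=D]
7: W B7 -> L1 miss wb->B4  d=D]
8: R B8 -> L2 miss wb->B5  d=-]
9: R B1 -> L1 miss wb->B7  d=-]

WB = [4, 5, 7]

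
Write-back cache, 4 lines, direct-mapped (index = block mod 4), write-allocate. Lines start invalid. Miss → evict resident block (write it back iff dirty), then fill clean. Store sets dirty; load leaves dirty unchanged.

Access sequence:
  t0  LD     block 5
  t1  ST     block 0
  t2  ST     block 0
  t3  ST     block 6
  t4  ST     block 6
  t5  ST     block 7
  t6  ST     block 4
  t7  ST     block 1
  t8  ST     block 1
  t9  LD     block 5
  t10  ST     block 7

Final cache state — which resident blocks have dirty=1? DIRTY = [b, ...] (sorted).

  0 | R B5 → L1 miss [-]
  1 | W B0 → L0 miss [D]
  2 | W B0 → L0 hit [D]
  3 | W B6 → L2 miss [D]
  4 | W B6 → L2 hit [D]
  5 | W B7 → L3 miss [D]
  6 | W B4 → L0 miss wb→B0 [D]
  7 | W B1 → L1 miss [D]
  8 | W B1 → L1 hit [D]
  9 | R B5 → L1 miss wb→B1 [-]
  10 | W B7 → L3 hit [D]

DIRTY = [4, 6, 7]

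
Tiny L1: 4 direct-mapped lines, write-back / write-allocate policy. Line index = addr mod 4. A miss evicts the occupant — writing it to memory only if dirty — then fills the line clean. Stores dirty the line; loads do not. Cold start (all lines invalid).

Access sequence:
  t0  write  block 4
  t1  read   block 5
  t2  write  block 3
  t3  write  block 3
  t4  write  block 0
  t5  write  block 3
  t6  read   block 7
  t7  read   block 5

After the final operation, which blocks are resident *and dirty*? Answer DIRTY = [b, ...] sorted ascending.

0: W B4 → L0 miss [D]
1: R B5 → L1 miss [-]
2: W B3 → L3 miss [D]
3: W B3 → L3 hit [D]
4: W B0 → L0 miss wb→B4 [D]
5: W B3 → L3 hit [D]
6: R B7 → L3 miss wb→B3 [-]
7: R B5 → L1 hit [-]

DIRTY = [0]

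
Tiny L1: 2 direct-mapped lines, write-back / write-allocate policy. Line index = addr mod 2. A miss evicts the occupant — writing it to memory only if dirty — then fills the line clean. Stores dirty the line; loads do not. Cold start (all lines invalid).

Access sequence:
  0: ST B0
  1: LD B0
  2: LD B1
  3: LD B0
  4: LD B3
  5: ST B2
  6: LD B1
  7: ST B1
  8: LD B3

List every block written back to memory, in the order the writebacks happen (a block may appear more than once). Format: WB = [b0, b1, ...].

WB = [0, 1]

0: W B0 -> L0 miss  d=D]
1: R B0 -> L0 hit  d=D]
2: R B1 -> L1 miss  d=-]
3: R B0 -> L0 hit  d=D]
4: R B3 -> L1 miss  d=-]
5: W B2 -> L0 miss wb->B0  d=D]
6: R B1 -> L1 miss  d=-]
7: W B1 -> L1 hit  d=D]
8: R B3 -> L1 miss wb->B1  d=-]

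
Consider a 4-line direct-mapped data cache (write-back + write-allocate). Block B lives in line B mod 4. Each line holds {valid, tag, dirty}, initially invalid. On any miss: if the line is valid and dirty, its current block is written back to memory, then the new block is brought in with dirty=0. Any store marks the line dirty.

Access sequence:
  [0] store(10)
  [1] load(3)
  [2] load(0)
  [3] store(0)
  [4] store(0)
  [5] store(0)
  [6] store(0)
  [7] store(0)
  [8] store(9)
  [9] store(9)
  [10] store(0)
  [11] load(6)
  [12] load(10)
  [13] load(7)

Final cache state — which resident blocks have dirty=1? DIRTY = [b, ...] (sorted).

DIRTY = [0, 9]

  0 | W B10 → L2 miss [D]
  1 | R B3 → L3 miss [-]
  2 | R B0 → L0 miss [-]
  3 | W B0 → L0 hit [D]
  4 | W B0 → L0 hit [D]
  5 | W B0 → L0 hit [D]
  6 | W B0 → L0 hit [D]
  7 | W B0 → L0 hit [D]
  8 | W B9 → L1 miss [D]
  9 | W B9 → L1 hit [D]
  10 | W B0 → L0 hit [D]
  11 | R B6 → L2 miss wb→B10 [-]
  12 | R B10 → L2 miss [-]
  13 | R B7 → L3 miss [-]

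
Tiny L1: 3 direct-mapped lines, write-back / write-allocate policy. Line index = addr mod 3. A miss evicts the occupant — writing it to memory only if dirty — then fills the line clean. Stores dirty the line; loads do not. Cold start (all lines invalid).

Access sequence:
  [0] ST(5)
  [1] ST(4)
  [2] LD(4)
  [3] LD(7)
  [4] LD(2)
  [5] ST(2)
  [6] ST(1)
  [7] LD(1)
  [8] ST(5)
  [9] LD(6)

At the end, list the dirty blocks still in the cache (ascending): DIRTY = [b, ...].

0: W B5 → L2 miss [D]
1: W B4 → L1 miss [D]
2: R B4 → L1 hit [D]
3: R B7 → L1 miss wb→B4 [-]
4: R B2 → L2 miss wb→B5 [-]
5: W B2 → L2 hit [D]
6: W B1 → L1 miss [D]
7: R B1 → L1 hit [D]
8: W B5 → L2 miss wb→B2 [D]
9: R B6 → L0 miss [-]

DIRTY = [1, 5]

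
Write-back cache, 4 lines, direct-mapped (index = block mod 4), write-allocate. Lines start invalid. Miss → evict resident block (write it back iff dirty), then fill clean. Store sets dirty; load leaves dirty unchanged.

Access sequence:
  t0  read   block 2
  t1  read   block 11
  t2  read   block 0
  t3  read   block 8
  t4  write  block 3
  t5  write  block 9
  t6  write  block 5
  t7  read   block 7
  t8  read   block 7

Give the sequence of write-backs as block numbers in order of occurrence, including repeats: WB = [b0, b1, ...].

0: R B2 → L2 miss [-]
1: R B11 → L3 miss [-]
2: R B0 → L0 miss [-]
3: R B8 → L0 miss [-]
4: W B3 → L3 miss [D]
5: W B9 → L1 miss [D]
6: W B5 → L1 miss wb→B9 [D]
7: R B7 → L3 miss wb→B3 [-]
8: R B7 → L3 hit [-]

WB = [9, 3]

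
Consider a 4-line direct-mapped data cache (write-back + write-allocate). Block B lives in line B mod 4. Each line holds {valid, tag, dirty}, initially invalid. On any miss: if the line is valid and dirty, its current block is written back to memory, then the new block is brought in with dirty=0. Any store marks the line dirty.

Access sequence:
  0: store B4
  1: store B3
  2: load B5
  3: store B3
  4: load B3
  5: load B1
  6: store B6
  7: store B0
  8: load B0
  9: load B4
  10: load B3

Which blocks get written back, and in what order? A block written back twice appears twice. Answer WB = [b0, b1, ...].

0: W B4 → L0 miss [D]
1: W B3 → L3 miss [D]
2: R B5 → L1 miss [-]
3: W B3 → L3 hit [D]
4: R B3 → L3 hit [D]
5: R B1 → L1 miss [-]
6: W B6 → L2 miss [D]
7: W B0 → L0 miss wb→B4 [D]
8: R B0 → L0 hit [D]
9: R B4 → L0 miss wb→B0 [-]
10: R B3 → L3 hit [D]

WB = [4, 0]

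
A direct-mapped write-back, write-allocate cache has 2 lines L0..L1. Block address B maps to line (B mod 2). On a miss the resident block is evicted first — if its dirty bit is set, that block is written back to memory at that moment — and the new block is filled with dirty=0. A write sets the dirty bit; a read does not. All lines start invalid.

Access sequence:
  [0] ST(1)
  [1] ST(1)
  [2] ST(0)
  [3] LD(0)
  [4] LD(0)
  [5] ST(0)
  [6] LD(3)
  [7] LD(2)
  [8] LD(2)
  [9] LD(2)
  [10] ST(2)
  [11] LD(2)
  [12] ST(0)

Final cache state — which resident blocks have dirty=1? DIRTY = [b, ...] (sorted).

0: W B1 → L1 miss [D]
1: W B1 → L1 hit [D]
2: W B0 → L0 miss [D]
3: R B0 → L0 hit [D]
4: R B0 → L0 hit [D]
5: W B0 → L0 hit [D]
6: R B3 → L1 miss wb→B1 [-]
7: R B2 → L0 miss wb→B0 [-]
8: R B2 → L0 hit [-]
9: R B2 → L0 hit [-]
10: W B2 → L0 hit [D]
11: R B2 → L0 hit [D]
12: W B0 → L0 miss wb→B2 [D]

DIRTY = [0]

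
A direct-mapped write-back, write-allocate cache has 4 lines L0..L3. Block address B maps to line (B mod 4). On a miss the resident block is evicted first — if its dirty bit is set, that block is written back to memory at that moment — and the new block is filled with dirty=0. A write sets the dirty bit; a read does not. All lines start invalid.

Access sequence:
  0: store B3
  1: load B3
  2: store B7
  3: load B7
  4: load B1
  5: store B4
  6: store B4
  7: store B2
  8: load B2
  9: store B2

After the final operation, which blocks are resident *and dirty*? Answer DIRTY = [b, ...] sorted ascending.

  0 | W B3 → L3 miss [D]
  1 | R B3 → L3 hit [D]
  2 | W B7 → L3 miss wb→B3 [D]
  3 | R B7 → L3 hit [D]
  4 | R B1 → L1 miss [-]
  5 | W B4 → L0 miss [D]
  6 | W B4 → L0 hit [D]
  7 | W B2 → L2 miss [D]
  8 | R B2 → L2 hit [D]
  9 | W B2 → L2 hit [D]

DIRTY = [2, 4, 7]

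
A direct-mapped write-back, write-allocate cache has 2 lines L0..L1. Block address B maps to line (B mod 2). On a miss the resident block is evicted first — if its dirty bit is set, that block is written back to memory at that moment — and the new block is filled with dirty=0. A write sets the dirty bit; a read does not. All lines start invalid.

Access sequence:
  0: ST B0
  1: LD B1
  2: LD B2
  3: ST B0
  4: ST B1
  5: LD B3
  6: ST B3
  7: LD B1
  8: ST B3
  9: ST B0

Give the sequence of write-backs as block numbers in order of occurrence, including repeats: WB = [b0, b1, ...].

0: W B0 → L0 miss [D]
1: R B1 → L1 miss [-]
2: R B2 → L0 miss wb→B0 [-]
3: W B0 → L0 miss [D]
4: W B1 → L1 hit [D]
5: R B3 → L1 miss wb→B1 [-]
6: W B3 → L1 hit [D]
7: R B1 → L1 miss wb→B3 [-]
8: W B3 → L1 miss [D]
9: W B0 → L0 hit [D]

WB = [0, 1, 3]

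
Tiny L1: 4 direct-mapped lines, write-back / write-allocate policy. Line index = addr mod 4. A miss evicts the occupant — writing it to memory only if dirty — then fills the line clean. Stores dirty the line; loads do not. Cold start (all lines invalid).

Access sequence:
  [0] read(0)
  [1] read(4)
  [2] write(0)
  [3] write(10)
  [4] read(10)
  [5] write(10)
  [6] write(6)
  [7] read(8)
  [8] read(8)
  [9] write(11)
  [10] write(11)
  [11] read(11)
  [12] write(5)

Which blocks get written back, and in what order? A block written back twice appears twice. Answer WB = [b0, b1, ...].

WB = [10, 0]

0: R B0 -> L0 miss  d=-]
1: R B4 -> L0 miss  d=-]
2: W B0 -> L0 miss  d=D]
3: W B10 -> L2 miss  d=D]
4: R B10 -> L2 hit  d=D]
5: W B10 -> L2 hit  d=D]
6: W B6 -> L2 miss wb->B10  d=D]
7: R B8 -> L0 miss wb->B0  d=-]
8: R B8 -> L0 hit  d=-]
9: W B11 -> L3 miss  d=D]
10: W B11 -> L3 hit  d=D]
11: R B11 -> L3 hit  d=D]
12: W B5 -> L1 miss  d=D]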